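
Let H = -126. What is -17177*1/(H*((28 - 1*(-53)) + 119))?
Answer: 17177/25200 ≈ 0.68163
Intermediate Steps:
-17177*1/(H*((28 - 1*(-53)) + 119)) = -17177*(-1/(126*((28 - 1*(-53)) + 119))) = -17177*(-1/(126*((28 + 53) + 119))) = -17177*(-1/(126*(81 + 119))) = -17177/((-126*200)) = -17177/(-25200) = -17177*(-1/25200) = 17177/25200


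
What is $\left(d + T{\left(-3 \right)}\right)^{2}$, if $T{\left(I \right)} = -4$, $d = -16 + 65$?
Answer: $2025$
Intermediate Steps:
$d = 49$
$\left(d + T{\left(-3 \right)}\right)^{2} = \left(49 - 4\right)^{2} = 45^{2} = 2025$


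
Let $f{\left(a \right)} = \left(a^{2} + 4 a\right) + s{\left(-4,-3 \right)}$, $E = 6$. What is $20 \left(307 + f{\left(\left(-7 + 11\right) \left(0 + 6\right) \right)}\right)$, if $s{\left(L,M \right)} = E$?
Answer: $19700$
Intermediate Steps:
$s{\left(L,M \right)} = 6$
$f{\left(a \right)} = 6 + a^{2} + 4 a$ ($f{\left(a \right)} = \left(a^{2} + 4 a\right) + 6 = 6 + a^{2} + 4 a$)
$20 \left(307 + f{\left(\left(-7 + 11\right) \left(0 + 6\right) \right)}\right) = 20 \left(307 + \left(6 + \left(\left(-7 + 11\right) \left(0 + 6\right)\right)^{2} + 4 \left(-7 + 11\right) \left(0 + 6\right)\right)\right) = 20 \left(307 + \left(6 + \left(4 \cdot 6\right)^{2} + 4 \cdot 4 \cdot 6\right)\right) = 20 \left(307 + \left(6 + 24^{2} + 4 \cdot 24\right)\right) = 20 \left(307 + \left(6 + 576 + 96\right)\right) = 20 \left(307 + 678\right) = 20 \cdot 985 = 19700$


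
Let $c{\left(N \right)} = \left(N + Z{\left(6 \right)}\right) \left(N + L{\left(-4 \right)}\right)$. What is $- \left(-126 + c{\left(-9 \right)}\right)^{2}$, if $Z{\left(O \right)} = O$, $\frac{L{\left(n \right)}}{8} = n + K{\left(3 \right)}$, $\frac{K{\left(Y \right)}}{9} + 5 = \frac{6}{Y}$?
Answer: $-416025$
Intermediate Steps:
$K{\left(Y \right)} = -45 + \frac{54}{Y}$ ($K{\left(Y \right)} = -45 + 9 \frac{6}{Y} = -45 + \frac{54}{Y}$)
$L{\left(n \right)} = -216 + 8 n$ ($L{\left(n \right)} = 8 \left(n - \left(45 - \frac{54}{3}\right)\right) = 8 \left(n + \left(-45 + 54 \cdot \frac{1}{3}\right)\right) = 8 \left(n + \left(-45 + 18\right)\right) = 8 \left(n - 27\right) = 8 \left(-27 + n\right) = -216 + 8 n$)
$c{\left(N \right)} = \left(-248 + N\right) \left(6 + N\right)$ ($c{\left(N \right)} = \left(N + 6\right) \left(N + \left(-216 + 8 \left(-4\right)\right)\right) = \left(6 + N\right) \left(N - 248\right) = \left(6 + N\right) \left(-248 + N\right) = \left(-248 + N\right) \left(6 + N\right)$)
$- \left(-126 + c{\left(-9 \right)}\right)^{2} = - \left(-126 - \left(-690 - 81\right)\right)^{2} = - \left(-126 + \left(-1488 + 81 + 2178\right)\right)^{2} = - \left(-126 + 771\right)^{2} = - 645^{2} = \left(-1\right) 416025 = -416025$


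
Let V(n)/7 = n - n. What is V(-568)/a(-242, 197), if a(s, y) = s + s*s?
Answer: 0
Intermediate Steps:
V(n) = 0 (V(n) = 7*(n - n) = 7*0 = 0)
a(s, y) = s + s²
V(-568)/a(-242, 197) = 0/((-242*(1 - 242))) = 0/((-242*(-241))) = 0/58322 = 0*(1/58322) = 0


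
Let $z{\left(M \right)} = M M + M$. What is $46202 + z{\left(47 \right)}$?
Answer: $48458$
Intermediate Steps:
$z{\left(M \right)} = M + M^{2}$ ($z{\left(M \right)} = M^{2} + M = M + M^{2}$)
$46202 + z{\left(47 \right)} = 46202 + 47 \left(1 + 47\right) = 46202 + 47 \cdot 48 = 46202 + 2256 = 48458$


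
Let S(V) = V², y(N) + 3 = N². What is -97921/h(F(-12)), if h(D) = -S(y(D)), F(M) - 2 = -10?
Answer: 97921/3721 ≈ 26.316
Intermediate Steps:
F(M) = -8 (F(M) = 2 - 10 = -8)
y(N) = -3 + N²
h(D) = -(-3 + D²)²
-97921/h(F(-12)) = -97921*(-1/(-3 + (-8)²)²) = -97921*(-1/(-3 + 64)²) = -97921/((-1*61²)) = -97921/((-1*3721)) = -97921/(-3721) = -97921*(-1/3721) = 97921/3721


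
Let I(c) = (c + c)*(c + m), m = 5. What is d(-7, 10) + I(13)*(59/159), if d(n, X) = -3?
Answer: 9045/53 ≈ 170.66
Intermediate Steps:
I(c) = 2*c*(5 + c) (I(c) = (c + c)*(c + 5) = (2*c)*(5 + c) = 2*c*(5 + c))
d(-7, 10) + I(13)*(59/159) = -3 + (2*13*(5 + 13))*(59/159) = -3 + (2*13*18)*(59*(1/159)) = -3 + 468*(59/159) = -3 + 9204/53 = 9045/53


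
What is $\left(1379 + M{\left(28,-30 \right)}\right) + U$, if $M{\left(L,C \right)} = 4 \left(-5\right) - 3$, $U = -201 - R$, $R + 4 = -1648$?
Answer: $2807$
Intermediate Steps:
$R = -1652$ ($R = -4 - 1648 = -1652$)
$U = 1451$ ($U = -201 - -1652 = -201 + 1652 = 1451$)
$M{\left(L,C \right)} = -23$ ($M{\left(L,C \right)} = -20 - 3 = -23$)
$\left(1379 + M{\left(28,-30 \right)}\right) + U = \left(1379 - 23\right) + 1451 = 1356 + 1451 = 2807$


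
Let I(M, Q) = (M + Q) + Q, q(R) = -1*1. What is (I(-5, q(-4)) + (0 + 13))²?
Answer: 36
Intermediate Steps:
q(R) = -1
I(M, Q) = M + 2*Q
(I(-5, q(-4)) + (0 + 13))² = ((-5 + 2*(-1)) + (0 + 13))² = ((-5 - 2) + 13)² = (-7 + 13)² = 6² = 36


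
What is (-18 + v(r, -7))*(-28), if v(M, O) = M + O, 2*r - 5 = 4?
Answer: 574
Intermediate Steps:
r = 9/2 (r = 5/2 + (½)*4 = 5/2 + 2 = 9/2 ≈ 4.5000)
(-18 + v(r, -7))*(-28) = (-18 + (9/2 - 7))*(-28) = (-18 - 5/2)*(-28) = -41/2*(-28) = 574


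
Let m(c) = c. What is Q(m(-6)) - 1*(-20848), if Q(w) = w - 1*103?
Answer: 20739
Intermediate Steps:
Q(w) = -103 + w (Q(w) = w - 103 = -103 + w)
Q(m(-6)) - 1*(-20848) = (-103 - 6) - 1*(-20848) = -109 + 20848 = 20739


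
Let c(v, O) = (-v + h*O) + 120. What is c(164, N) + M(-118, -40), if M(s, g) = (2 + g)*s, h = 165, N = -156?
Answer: -21300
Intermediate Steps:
M(s, g) = s*(2 + g)
c(v, O) = 120 - v + 165*O (c(v, O) = (-v + 165*O) + 120 = 120 - v + 165*O)
c(164, N) + M(-118, -40) = (120 - 1*164 + 165*(-156)) - 118*(2 - 40) = (120 - 164 - 25740) - 118*(-38) = -25784 + 4484 = -21300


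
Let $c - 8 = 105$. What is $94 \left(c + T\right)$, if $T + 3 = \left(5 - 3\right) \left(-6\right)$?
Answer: $9212$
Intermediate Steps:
$c = 113$ ($c = 8 + 105 = 113$)
$T = -15$ ($T = -3 + \left(5 - 3\right) \left(-6\right) = -3 + 2 \left(-6\right) = -3 - 12 = -15$)
$94 \left(c + T\right) = 94 \left(113 - 15\right) = 94 \cdot 98 = 9212$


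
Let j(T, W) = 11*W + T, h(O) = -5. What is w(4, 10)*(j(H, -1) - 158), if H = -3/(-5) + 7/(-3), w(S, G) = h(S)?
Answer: 2561/3 ≈ 853.67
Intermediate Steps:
w(S, G) = -5
H = -26/15 (H = -3*(-⅕) + 7*(-⅓) = ⅗ - 7/3 = -26/15 ≈ -1.7333)
j(T, W) = T + 11*W
w(4, 10)*(j(H, -1) - 158) = -5*((-26/15 + 11*(-1)) - 158) = -5*((-26/15 - 11) - 158) = -5*(-191/15 - 158) = -5*(-2561/15) = 2561/3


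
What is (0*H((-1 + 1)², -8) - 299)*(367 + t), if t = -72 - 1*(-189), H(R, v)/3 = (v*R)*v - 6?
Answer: -144716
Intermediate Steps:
H(R, v) = -18 + 3*R*v² (H(R, v) = 3*((v*R)*v - 6) = 3*((R*v)*v - 6) = 3*(R*v² - 6) = 3*(-6 + R*v²) = -18 + 3*R*v²)
t = 117 (t = -72 + 189 = 117)
(0*H((-1 + 1)², -8) - 299)*(367 + t) = (0*(-18 + 3*(-1 + 1)²*(-8)²) - 299)*(367 + 117) = (0*(-18 + 3*0²*64) - 299)*484 = (0*(-18 + 3*0*64) - 299)*484 = (0*(-18 + 0) - 299)*484 = (0*(-18) - 299)*484 = (0 - 299)*484 = -299*484 = -144716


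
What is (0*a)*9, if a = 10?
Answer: 0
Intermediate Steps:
(0*a)*9 = (0*10)*9 = 0*9 = 0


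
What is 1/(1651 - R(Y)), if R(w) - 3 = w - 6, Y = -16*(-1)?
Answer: 1/1638 ≈ 0.00061050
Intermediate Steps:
Y = 16
R(w) = -3 + w (R(w) = 3 + (w - 6) = 3 + (-6 + w) = -3 + w)
1/(1651 - R(Y)) = 1/(1651 - (-3 + 16)) = 1/(1651 - 1*13) = 1/(1651 - 13) = 1/1638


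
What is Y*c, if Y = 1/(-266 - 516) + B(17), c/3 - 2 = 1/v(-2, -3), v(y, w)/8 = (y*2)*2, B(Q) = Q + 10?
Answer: 8044053/50048 ≈ 160.73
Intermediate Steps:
B(Q) = 10 + Q
v(y, w) = 32*y (v(y, w) = 8*((y*2)*2) = 8*((2*y)*2) = 8*(4*y) = 32*y)
c = 381/64 (c = 6 + 3/((32*(-2))) = 6 + 3/(-64) = 6 + 3*(-1/64) = 6 - 3/64 = 381/64 ≈ 5.9531)
Y = 21113/782 (Y = 1/(-266 - 516) + (10 + 17) = 1/(-782) + 27 = -1/782 + 27 = 21113/782 ≈ 26.999)
Y*c = (21113/782)*(381/64) = 8044053/50048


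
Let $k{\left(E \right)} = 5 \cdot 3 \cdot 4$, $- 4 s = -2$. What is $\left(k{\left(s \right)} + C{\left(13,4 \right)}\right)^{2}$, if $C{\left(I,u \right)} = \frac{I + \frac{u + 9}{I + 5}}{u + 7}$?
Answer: $\frac{147064129}{39204} \approx 3751.3$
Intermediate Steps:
$s = \frac{1}{2}$ ($s = \left(- \frac{1}{4}\right) \left(-2\right) = \frac{1}{2} \approx 0.5$)
$k{\left(E \right)} = 60$ ($k{\left(E \right)} = 15 \cdot 4 = 60$)
$C{\left(I,u \right)} = \frac{I + \frac{9 + u}{5 + I}}{7 + u}$
$\left(k{\left(s \right)} + C{\left(13,4 \right)}\right)^{2} = \left(60 + \frac{9 + 4 + 13^{2} + 5 \cdot 13}{35 + 5 \cdot 4 + 7 \cdot 13 + 13 \cdot 4}\right)^{2} = \left(60 + \frac{9 + 4 + 169 + 65}{35 + 20 + 91 + 52}\right)^{2} = \left(60 + \frac{1}{198} \cdot 247\right)^{2} = \left(60 + \frac{247}{198}\right)^{2} = \left(\frac{12127}{198}\right)^{2} = \frac{147064129}{39204}$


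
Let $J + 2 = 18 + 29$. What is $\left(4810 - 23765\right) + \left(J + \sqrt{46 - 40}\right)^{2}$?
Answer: $-16924 + 90 \sqrt{6} \approx -16704.0$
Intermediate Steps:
$J = 45$ ($J = -2 + \left(18 + 29\right) = -2 + 47 = 45$)
$\left(4810 - 23765\right) + \left(J + \sqrt{46 - 40}\right)^{2} = \left(4810 - 23765\right) + \left(45 + \sqrt{46 - 40}\right)^{2} = -18955 + \left(45 + \sqrt{46 - 40}\right)^{2} = -18955 + \left(45 + \sqrt{6}\right)^{2}$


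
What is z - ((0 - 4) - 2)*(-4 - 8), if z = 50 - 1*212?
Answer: -234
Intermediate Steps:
z = -162 (z = 50 - 212 = -162)
z - ((0 - 4) - 2)*(-4 - 8) = -162 - ((0 - 4) - 2)*(-4 - 8) = -162 - (-4 - 2)*(-12) = -162 - (-6)*(-12) = -162 - 1*72 = -162 - 72 = -234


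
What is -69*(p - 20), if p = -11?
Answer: 2139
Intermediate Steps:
-69*(p - 20) = -69*(-11 - 20) = -69*(-31) = 2139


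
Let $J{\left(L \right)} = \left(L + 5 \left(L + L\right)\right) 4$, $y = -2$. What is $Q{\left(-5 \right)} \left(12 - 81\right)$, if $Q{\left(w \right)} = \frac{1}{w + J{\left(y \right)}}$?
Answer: $\frac{23}{31} \approx 0.74194$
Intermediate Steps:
$J{\left(L \right)} = 44 L$ ($J{\left(L \right)} = \left(L + 5 \cdot 2 L\right) 4 = \left(L + 10 L\right) 4 = 11 L 4 = 44 L$)
$Q{\left(w \right)} = \frac{1}{-88 + w}$ ($Q{\left(w \right)} = \frac{1}{w + 44 \left(-2\right)} = \frac{1}{w - 88} = \frac{1}{-88 + w}$)
$Q{\left(-5 \right)} \left(12 - 81\right) = \frac{12 - 81}{-88 - 5} = \frac{1}{-93} \left(-69\right) = \left(- \frac{1}{93}\right) \left(-69\right) = \frac{23}{31}$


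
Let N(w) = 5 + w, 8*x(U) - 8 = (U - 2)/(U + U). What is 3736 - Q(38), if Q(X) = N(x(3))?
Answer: 179039/48 ≈ 3730.0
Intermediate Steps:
x(U) = 1 + (-2 + U)/(16*U) (x(U) = 1 + ((U - 2)/(U + U))/8 = 1 + ((-2 + U)/((2*U)))/8 = 1 + ((-2 + U)*(1/(2*U)))/8 = 1 + ((-2 + U)/(2*U))/8 = 1 + (-2 + U)/(16*U))
Q(X) = 289/48 (Q(X) = 5 + (1/16)*(-2 + 17*3)/3 = 5 + (1/16)*(1/3)*(-2 + 51) = 5 + (1/16)*(1/3)*49 = 5 + 49/48 = 289/48)
3736 - Q(38) = 3736 - 1*289/48 = 3736 - 289/48 = 179039/48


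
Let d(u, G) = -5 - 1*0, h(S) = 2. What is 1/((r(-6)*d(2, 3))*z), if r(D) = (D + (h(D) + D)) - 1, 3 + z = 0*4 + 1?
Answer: -1/110 ≈ -0.0090909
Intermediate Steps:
d(u, G) = -5 (d(u, G) = -5 + 0 = -5)
z = -2 (z = -3 + (0*4 + 1) = -3 + (0 + 1) = -3 + 1 = -2)
r(D) = 1 + 2*D (r(D) = (D + (2 + D)) - 1 = (2 + 2*D) - 1 = 1 + 2*D)
1/((r(-6)*d(2, 3))*z) = 1/(((1 + 2*(-6))*(-5))*(-2)) = 1/(((1 - 12)*(-5))*(-2)) = 1/(-11*(-5)*(-2)) = 1/(55*(-2)) = 1/(-110) = -1/110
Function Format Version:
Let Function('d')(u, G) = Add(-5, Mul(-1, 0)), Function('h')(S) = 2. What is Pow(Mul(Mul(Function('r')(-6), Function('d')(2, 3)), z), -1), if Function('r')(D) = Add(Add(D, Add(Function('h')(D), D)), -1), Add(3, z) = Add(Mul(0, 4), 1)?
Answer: Rational(-1, 110) ≈ -0.0090909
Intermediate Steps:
Function('d')(u, G) = -5 (Function('d')(u, G) = Add(-5, 0) = -5)
z = -2 (z = Add(-3, Add(Mul(0, 4), 1)) = Add(-3, Add(0, 1)) = Add(-3, 1) = -2)
Function('r')(D) = Add(1, Mul(2, D)) (Function('r')(D) = Add(Add(D, Add(2, D)), -1) = Add(Add(2, Mul(2, D)), -1) = Add(1, Mul(2, D)))
Pow(Mul(Mul(Function('r')(-6), Function('d')(2, 3)), z), -1) = Pow(Mul(Mul(Add(1, Mul(2, -6)), -5), -2), -1) = Pow(Mul(Mul(Add(1, -12), -5), -2), -1) = Pow(Mul(Mul(-11, -5), -2), -1) = Pow(Mul(55, -2), -1) = Pow(-110, -1) = Rational(-1, 110)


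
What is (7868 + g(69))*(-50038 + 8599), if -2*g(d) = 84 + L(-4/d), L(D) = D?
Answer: -7458964748/23 ≈ -3.2430e+8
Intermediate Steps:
g(d) = -42 + 2/d (g(d) = -(84 - 4/d)/2 = -42 + 2/d)
(7868 + g(69))*(-50038 + 8599) = (7868 + (-42 + 2/69))*(-50038 + 8599) = (7868 + (-42 + 2*(1/69)))*(-41439) = (7868 + (-42 + 2/69))*(-41439) = (7868 - 2896/69)*(-41439) = (539996/69)*(-41439) = -7458964748/23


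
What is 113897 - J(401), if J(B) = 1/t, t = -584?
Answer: 66515849/584 ≈ 1.1390e+5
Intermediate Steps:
J(B) = -1/584 (J(B) = 1/(-584) = -1/584)
113897 - J(401) = 113897 - 1*(-1/584) = 113897 + 1/584 = 66515849/584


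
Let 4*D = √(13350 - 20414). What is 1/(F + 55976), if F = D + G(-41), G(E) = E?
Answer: 111870/6257449333 - I*√1766/6257449333 ≈ 1.7878e-5 - 6.7158e-9*I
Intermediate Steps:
D = I*√1766/2 (D = √(13350 - 20414)/4 = √(-7064)/4 = (2*I*√1766)/4 = I*√1766/2 ≈ 21.012*I)
F = -41 + I*√1766/2 (F = I*√1766/2 - 41 = -41 + I*√1766/2 ≈ -41.0 + 21.012*I)
1/(F + 55976) = 1/((-41 + I*√1766/2) + 55976) = 1/(55935 + I*√1766/2)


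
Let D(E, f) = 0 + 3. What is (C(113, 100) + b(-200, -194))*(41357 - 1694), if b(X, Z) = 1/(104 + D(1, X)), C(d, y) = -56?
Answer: -237621033/107 ≈ -2.2208e+6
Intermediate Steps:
D(E, f) = 3
b(X, Z) = 1/107 (b(X, Z) = 1/(104 + 3) = 1/107)
(C(113, 100) + b(-200, -194))*(41357 - 1694) = (-56 + 1/107)*(41357 - 1694) = -5991/107*39663 = -237621033/107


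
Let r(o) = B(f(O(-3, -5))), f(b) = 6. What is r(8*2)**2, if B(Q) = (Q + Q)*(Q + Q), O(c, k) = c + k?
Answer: 20736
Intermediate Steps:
B(Q) = 4*Q**2 (B(Q) = (2*Q)*(2*Q) = 4*Q**2)
r(o) = 144 (r(o) = 4*6**2 = 4*36 = 144)
r(8*2)**2 = 144**2 = 20736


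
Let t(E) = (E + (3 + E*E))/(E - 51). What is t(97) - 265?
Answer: -2681/46 ≈ -58.283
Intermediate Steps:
t(E) = (3 + E + E²)/(-51 + E) (t(E) = (E + (3 + E²))/(-51 + E) = (3 + E + E²)/(-51 + E))
t(97) - 265 = (3 + 97 + 97²)/(-51 + 97) - 265 = (3 + 97 + 9409)/46 - 265 = (1/46)*9509 - 265 = 9509/46 - 265 = -2681/46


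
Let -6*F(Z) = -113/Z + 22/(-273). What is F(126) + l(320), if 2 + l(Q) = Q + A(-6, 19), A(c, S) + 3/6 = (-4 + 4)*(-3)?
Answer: 3121991/9828 ≈ 317.66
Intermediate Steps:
A(c, S) = -½ (A(c, S) = -½ + (-4 + 4)*(-3) = -½ + 0*(-3) = -½ + 0 = -½)
F(Z) = 11/819 + 113/(6*Z) (F(Z) = -(-113/Z + 22/(-273))/6 = -(-113/Z + 22*(-1/273))/6 = -(-113/Z - 22/273)/6 = -(-22/273 - 113/Z)/6 = 11/819 + 113/(6*Z))
l(Q) = -5/2 + Q (l(Q) = -2 + (Q - ½) = -2 + (-½ + Q) = -5/2 + Q)
F(126) + l(320) = (1/1638)*(30849 + 22*126)/126 + (-5/2 + 320) = (1/1638)*(1/126)*(30849 + 2772) + 635/2 = (1/1638)*(1/126)*33621 + 635/2 = 1601/9828 + 635/2 = 3121991/9828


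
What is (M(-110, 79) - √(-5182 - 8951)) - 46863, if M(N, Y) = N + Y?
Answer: -46894 - I*√14133 ≈ -46894.0 - 118.88*I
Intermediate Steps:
(M(-110, 79) - √(-5182 - 8951)) - 46863 = ((-110 + 79) - √(-5182 - 8951)) - 46863 = (-31 - √(-14133)) - 46863 = (-31 - I*√14133) - 46863 = -46894 - I*√14133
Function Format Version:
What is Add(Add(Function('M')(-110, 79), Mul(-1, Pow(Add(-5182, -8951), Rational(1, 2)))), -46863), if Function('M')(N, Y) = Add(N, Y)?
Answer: Add(-46894, Mul(-1, I, Pow(14133, Rational(1, 2)))) ≈ Add(-46894., Mul(-118.88, I))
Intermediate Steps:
Add(Add(Function('M')(-110, 79), Mul(-1, Pow(Add(-5182, -8951), Rational(1, 2)))), -46863) = Add(Add(Add(-110, 79), Mul(-1, Pow(Add(-5182, -8951), Rational(1, 2)))), -46863) = Add(Add(-31, Mul(-1, Pow(-14133, Rational(1, 2)))), -46863) = Add(Add(-31, Mul(-1, Mul(I, Pow(14133, Rational(1, 2))))), -46863) = Add(Add(-31, Mul(-1, I, Pow(14133, Rational(1, 2)))), -46863) = Add(-46894, Mul(-1, I, Pow(14133, Rational(1, 2))))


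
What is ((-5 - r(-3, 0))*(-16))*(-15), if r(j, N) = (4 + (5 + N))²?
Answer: -20640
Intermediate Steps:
r(j, N) = (9 + N)²
((-5 - r(-3, 0))*(-16))*(-15) = ((-5 - (9 + 0)²)*(-16))*(-15) = ((-5 - 1*9²)*(-16))*(-15) = ((-5 - 1*81)*(-16))*(-15) = ((-5 - 81)*(-16))*(-15) = -86*(-16)*(-15) = 1376*(-15) = -20640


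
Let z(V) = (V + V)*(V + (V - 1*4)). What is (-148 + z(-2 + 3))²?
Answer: 23104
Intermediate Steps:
z(V) = 2*V*(-4 + 2*V) (z(V) = (2*V)*(V + (V - 4)) = (2*V)*(V + (-4 + V)) = (2*V)*(-4 + 2*V) = 2*V*(-4 + 2*V))
(-148 + z(-2 + 3))² = (-148 + 4*(-2 + 3)*(-2 + (-2 + 3)))² = (-148 + 4*1*(-2 + 1))² = (-148 + 4*1*(-1))² = (-148 - 4)² = (-152)² = 23104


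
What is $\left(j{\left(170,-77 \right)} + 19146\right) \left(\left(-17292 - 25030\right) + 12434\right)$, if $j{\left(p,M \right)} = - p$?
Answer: $-567154688$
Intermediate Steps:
$\left(j{\left(170,-77 \right)} + 19146\right) \left(\left(-17292 - 25030\right) + 12434\right) = \left(\left(-1\right) 170 + 19146\right) \left(\left(-17292 - 25030\right) + 12434\right) = \left(-170 + 19146\right) \left(-42322 + 12434\right) = 18976 \left(-29888\right) = -567154688$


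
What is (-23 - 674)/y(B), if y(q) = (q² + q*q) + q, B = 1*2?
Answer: -697/10 ≈ -69.700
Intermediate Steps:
B = 2
y(q) = q + 2*q² (y(q) = (q² + q²) + q = 2*q² + q = q + 2*q²)
(-23 - 674)/y(B) = (-23 - 674)/((2*(1 + 2*2))) = -697*1/(2*(1 + 4)) = -697/(2*5) = -697/10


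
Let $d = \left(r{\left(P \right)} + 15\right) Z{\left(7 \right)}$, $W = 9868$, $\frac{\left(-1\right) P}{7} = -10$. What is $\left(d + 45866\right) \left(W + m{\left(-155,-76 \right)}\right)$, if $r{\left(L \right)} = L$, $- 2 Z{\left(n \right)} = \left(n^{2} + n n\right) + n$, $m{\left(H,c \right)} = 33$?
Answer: $\frac{819872107}{2} \approx 4.0994 \cdot 10^{8}$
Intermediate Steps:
$P = 70$ ($P = \left(-7\right) \left(-10\right) = 70$)
$Z{\left(n \right)} = - n^{2} - \frac{n}{2}$ ($Z{\left(n \right)} = - \frac{\left(n^{2} + n n\right) + n}{2} = - \frac{\left(n^{2} + n^{2}\right) + n}{2} = - \frac{2 n^{2} + n}{2} = - \frac{n + 2 n^{2}}{2} = - n^{2} - \frac{n}{2}$)
$d = - \frac{8925}{2}$ ($d = \left(70 + 15\right) \left(\left(-1\right) 7 \left(\frac{1}{2} + 7\right)\right) = 85 \left(\left(-1\right) 7 \cdot \frac{15}{2}\right) = 85 \left(- \frac{105}{2}\right) = - \frac{8925}{2} \approx -4462.5$)
$\left(d + 45866\right) \left(W + m{\left(-155,-76 \right)}\right) = \left(- \frac{8925}{2} + 45866\right) \left(9868 + 33\right) = \frac{82807}{2} \cdot 9901 = \frac{819872107}{2}$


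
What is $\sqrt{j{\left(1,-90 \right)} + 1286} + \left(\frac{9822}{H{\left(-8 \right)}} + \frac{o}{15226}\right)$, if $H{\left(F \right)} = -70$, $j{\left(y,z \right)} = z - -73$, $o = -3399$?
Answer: $- \frac{74893851}{532910} + 3 \sqrt{141} \approx -104.91$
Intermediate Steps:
$j{\left(y,z \right)} = 73 + z$ ($j{\left(y,z \right)} = z + 73 = 73 + z$)
$\sqrt{j{\left(1,-90 \right)} + 1286} + \left(\frac{9822}{H{\left(-8 \right)}} + \frac{o}{15226}\right) = \sqrt{\left(73 - 90\right) + 1286} + \left(\frac{9822}{-70} - \frac{3399}{15226}\right) = \sqrt{-17 + 1286} + \left(9822 \left(- \frac{1}{70}\right) - \frac{3399}{15226}\right) = \sqrt{1269} - \frac{74893851}{532910} = 3 \sqrt{141} - \frac{74893851}{532910} = - \frac{74893851}{532910} + 3 \sqrt{141}$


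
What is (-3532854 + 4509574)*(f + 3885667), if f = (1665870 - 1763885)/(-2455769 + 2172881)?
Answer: 134202385825729990/35361 ≈ 3.7952e+12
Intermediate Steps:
f = 98015/282888 (f = -98015/(-282888) = -98015*(-1/282888) = 98015/282888 ≈ 0.34648)
(-3532854 + 4509574)*(f + 3885667) = (-3532854 + 4509574)*(98015/282888 + 3885667) = 976720*(1099208664311/282888) = 134202385825729990/35361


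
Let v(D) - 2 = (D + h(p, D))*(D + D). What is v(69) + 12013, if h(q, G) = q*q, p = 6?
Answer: 26505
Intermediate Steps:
h(q, G) = q²
v(D) = 2 + 2*D*(36 + D) (v(D) = 2 + (D + 6²)*(D + D) = 2 + (D + 36)*(2*D) = 2 + (36 + D)*(2*D) = 2 + 2*D*(36 + D))
v(69) + 12013 = (2 + 2*69² + 72*69) + 12013 = (2 + 2*4761 + 4968) + 12013 = (2 + 9522 + 4968) + 12013 = 14492 + 12013 = 26505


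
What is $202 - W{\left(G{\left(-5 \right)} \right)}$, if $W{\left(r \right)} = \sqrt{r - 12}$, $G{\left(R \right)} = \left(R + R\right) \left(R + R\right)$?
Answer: $202 - 2 \sqrt{22} \approx 192.62$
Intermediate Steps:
$G{\left(R \right)} = 4 R^{2}$ ($G{\left(R \right)} = 2 R 2 R = 4 R^{2}$)
$W{\left(r \right)} = \sqrt{-12 + r}$
$202 - W{\left(G{\left(-5 \right)} \right)} = 202 - \sqrt{-12 + 4 \left(-5\right)^{2}} = 202 - \sqrt{-12 + 4 \cdot 25} = 202 - \sqrt{-12 + 100} = 202 - \sqrt{88} = 202 - 2 \sqrt{22}$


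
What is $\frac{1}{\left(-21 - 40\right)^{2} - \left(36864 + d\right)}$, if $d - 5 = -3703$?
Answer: $- \frac{1}{29445} \approx -3.3962 \cdot 10^{-5}$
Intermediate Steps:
$d = -3698$ ($d = 5 - 3703 = -3698$)
$\frac{1}{\left(-21 - 40\right)^{2} - \left(36864 + d\right)} = \frac{1}{\left(-21 - 40\right)^{2} - 33166} = \frac{1}{\left(-61\right)^{2} + \left(-36864 + 3698\right)} = \frac{1}{3721 - 33166} = \frac{1}{-29445} = - \frac{1}{29445}$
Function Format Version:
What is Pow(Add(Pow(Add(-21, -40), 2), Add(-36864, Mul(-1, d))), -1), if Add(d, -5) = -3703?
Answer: Rational(-1, 29445) ≈ -3.3962e-5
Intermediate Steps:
d = -3698 (d = Add(5, -3703) = -3698)
Pow(Add(Pow(Add(-21, -40), 2), Add(-36864, Mul(-1, d))), -1) = Pow(Add(Pow(Add(-21, -40), 2), Add(-36864, Mul(-1, -3698))), -1) = Pow(Add(Pow(-61, 2), Add(-36864, 3698)), -1) = Pow(Add(3721, -33166), -1) = Pow(-29445, -1) = Rational(-1, 29445)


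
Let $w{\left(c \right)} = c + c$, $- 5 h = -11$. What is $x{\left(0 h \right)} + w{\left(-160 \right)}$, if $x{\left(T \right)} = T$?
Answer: $-320$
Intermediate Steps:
$h = \frac{11}{5}$ ($h = \left(- \frac{1}{5}\right) \left(-11\right) = \frac{11}{5} \approx 2.2$)
$w{\left(c \right)} = 2 c$
$x{\left(0 h \right)} + w{\left(-160 \right)} = 0 \cdot \frac{11}{5} + 2 \left(-160\right) = 0 - 320 = -320$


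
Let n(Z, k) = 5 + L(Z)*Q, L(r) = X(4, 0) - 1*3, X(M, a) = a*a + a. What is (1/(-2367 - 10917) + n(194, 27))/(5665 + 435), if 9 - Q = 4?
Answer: -132841/81032400 ≈ -0.0016394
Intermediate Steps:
Q = 5 (Q = 9 - 1*4 = 9 - 4 = 5)
X(M, a) = a + a² (X(M, a) = a² + a = a + a²)
L(r) = -3 (L(r) = 0*(1 + 0) - 1*3 = 0*1 - 3 = 0 - 3 = -3)
n(Z, k) = -10 (n(Z, k) = 5 - 3*5 = 5 - 15 = -10)
(1/(-2367 - 10917) + n(194, 27))/(5665 + 435) = (1/(-2367 - 10917) - 10)/(5665 + 435) = (1/(-13284) - 10)/6100 = (-1/13284 - 10)*(1/6100) = -132841/13284*1/6100 = -132841/81032400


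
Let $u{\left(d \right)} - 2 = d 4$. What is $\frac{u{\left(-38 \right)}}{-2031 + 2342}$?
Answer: $- \frac{150}{311} \approx -0.48232$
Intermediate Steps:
$u{\left(d \right)} = 2 + 4 d$ ($u{\left(d \right)} = 2 + d 4 = 2 + 4 d$)
$\frac{u{\left(-38 \right)}}{-2031 + 2342} = \frac{2 + 4 \left(-38\right)}{-2031 + 2342} = \frac{2 - 152}{311} = \left(-150\right) \frac{1}{311} = - \frac{150}{311}$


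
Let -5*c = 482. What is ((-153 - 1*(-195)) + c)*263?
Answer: -71536/5 ≈ -14307.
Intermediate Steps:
c = -482/5 (c = -⅕*482 = -482/5 ≈ -96.400)
((-153 - 1*(-195)) + c)*263 = ((-153 - 1*(-195)) - 482/5)*263 = ((-153 + 195) - 482/5)*263 = (42 - 482/5)*263 = -272/5*263 = -71536/5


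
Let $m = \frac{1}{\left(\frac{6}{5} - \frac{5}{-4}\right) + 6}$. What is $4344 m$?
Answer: $\frac{86880}{169} \approx 514.08$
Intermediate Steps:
$m = \frac{20}{169}$ ($m = \frac{1}{\left(6 \cdot \frac{1}{5} - - \frac{5}{4}\right) + 6} = \frac{1}{\left(\frac{6}{5} + \frac{5}{4}\right) + 6} = \frac{1}{\frac{49}{20} + 6} = \frac{1}{\frac{169}{20}} = \frac{20}{169} \approx 0.11834$)
$4344 m = 4344 \cdot \frac{20}{169} = \frac{86880}{169}$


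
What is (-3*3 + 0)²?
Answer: 81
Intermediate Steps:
(-3*3 + 0)² = (-9 + 0)² = (-9)² = 81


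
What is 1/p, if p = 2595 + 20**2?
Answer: 1/2995 ≈ 0.00033389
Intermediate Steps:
p = 2995 (p = 2595 + 400 = 2995)
1/p = 1/2995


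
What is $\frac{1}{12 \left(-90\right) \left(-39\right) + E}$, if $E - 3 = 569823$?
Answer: $\frac{1}{611946} \approx 1.6341 \cdot 10^{-6}$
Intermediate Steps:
$E = 569826$ ($E = 3 + 569823 = 569826$)
$\frac{1}{12 \left(-90\right) \left(-39\right) + E} = \frac{1}{12 \left(-90\right) \left(-39\right) + 569826} = \frac{1}{\left(-1080\right) \left(-39\right) + 569826} = \frac{1}{42120 + 569826} = \frac{1}{611946}$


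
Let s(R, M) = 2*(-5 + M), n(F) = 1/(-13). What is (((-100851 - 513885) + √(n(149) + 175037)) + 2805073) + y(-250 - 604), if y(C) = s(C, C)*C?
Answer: 3657509 + 2*√7395310/13 ≈ 3.6579e+6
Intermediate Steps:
n(F) = -1/13
s(R, M) = -10 + 2*M
y(C) = C*(-10 + 2*C) (y(C) = (-10 + 2*C)*C = C*(-10 + 2*C))
(((-100851 - 513885) + √(n(149) + 175037)) + 2805073) + y(-250 - 604) = (((-100851 - 513885) + √(-1/13 + 175037)) + 2805073) + 2*(-250 - 604)*(-5 + (-250 - 604)) = ((-614736 + √(2275480/13)) + 2805073) + 2*(-854)*(-5 - 854) = ((-614736 + 2*√7395310/13) + 2805073) + 2*(-854)*(-859) = (2190337 + 2*√7395310/13) + 1467172 = 3657509 + 2*√7395310/13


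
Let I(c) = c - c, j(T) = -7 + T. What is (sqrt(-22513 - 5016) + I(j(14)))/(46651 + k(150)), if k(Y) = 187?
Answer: I*sqrt(27529)/46838 ≈ 0.0035424*I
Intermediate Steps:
I(c) = 0
(sqrt(-22513 - 5016) + I(j(14)))/(46651 + k(150)) = (sqrt(-22513 - 5016) + 0)/(46651 + 187) = (sqrt(-27529) + 0)/46838 = (I*sqrt(27529) + 0)*(1/46838) = (I*sqrt(27529))*(1/46838) = I*sqrt(27529)/46838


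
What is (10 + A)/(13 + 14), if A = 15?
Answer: 25/27 ≈ 0.92593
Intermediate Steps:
(10 + A)/(13 + 14) = (10 + 15)/(13 + 14) = 25/27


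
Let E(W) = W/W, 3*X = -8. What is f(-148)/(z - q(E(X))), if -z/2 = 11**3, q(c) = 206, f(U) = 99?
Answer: -33/956 ≈ -0.034519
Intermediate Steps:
X = -8/3 (X = (1/3)*(-8) = -8/3 ≈ -2.6667)
E(W) = 1
z = -2662 (z = -2*11**3 = -2*1331 = -2662)
f(-148)/(z - q(E(X))) = 99/(-2662 - 1*206) = 99/(-2662 - 206) = 99/(-2868) = 99*(-1/2868) = -33/956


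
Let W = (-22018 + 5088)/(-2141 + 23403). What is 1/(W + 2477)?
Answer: 10631/26324522 ≈ 0.00040384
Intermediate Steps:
W = -8465/10631 (W = -16930/21262 = -16930*1/21262 = -8465/10631 ≈ -0.79626)
1/(W + 2477) = 1/(-8465/10631 + 2477) = 1/(26324522/10631) = 10631/26324522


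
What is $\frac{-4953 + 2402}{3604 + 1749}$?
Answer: $- \frac{2551}{5353} \approx -0.47656$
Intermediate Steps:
$\frac{-4953 + 2402}{3604 + 1749} = - \frac{2551}{5353}$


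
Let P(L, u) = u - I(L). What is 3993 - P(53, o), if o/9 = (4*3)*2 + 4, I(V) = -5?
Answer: 3736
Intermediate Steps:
o = 252 (o = 9*((4*3)*2 + 4) = 9*(12*2 + 4) = 9*(24 + 4) = 9*28 = 252)
P(L, u) = 5 + u (P(L, u) = u - 1*(-5) = u + 5 = 5 + u)
3993 - P(53, o) = 3993 - (5 + 252) = 3993 - 1*257 = 3993 - 257 = 3736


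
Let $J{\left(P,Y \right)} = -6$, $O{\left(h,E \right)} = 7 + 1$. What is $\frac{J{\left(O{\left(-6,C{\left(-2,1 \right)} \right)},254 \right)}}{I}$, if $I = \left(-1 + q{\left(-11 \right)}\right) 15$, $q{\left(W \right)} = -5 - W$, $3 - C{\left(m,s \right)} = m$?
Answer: $- \frac{2}{25} \approx -0.08$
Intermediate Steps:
$C{\left(m,s \right)} = 3 - m$
$O{\left(h,E \right)} = 8$
$I = 75$ ($I = \left(-1 - -6\right) 15 = \left(-1 + \left(-5 + 11\right)\right) 15 = \left(-1 + 6\right) 15 = 5 \cdot 15 = 75$)
$\frac{J{\left(O{\left(-6,C{\left(-2,1 \right)} \right)},254 \right)}}{I} = - \frac{6}{75} = \left(-6\right) \frac{1}{75} = - \frac{2}{25}$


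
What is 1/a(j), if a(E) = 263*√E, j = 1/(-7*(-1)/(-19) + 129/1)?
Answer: 2*√11609/4997 ≈ 0.043124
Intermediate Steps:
j = 19/2444 (j = 1/(7*(-1/19) + 129*1) = 1/(-7/19 + 129) = 1/(2444/19) = 19/2444 ≈ 0.0077741)
1/a(j) = 1/(263*√(19/2444)) = 1/(263*(√11609/1222)) = 1/(263*√11609/1222) = 2*√11609/4997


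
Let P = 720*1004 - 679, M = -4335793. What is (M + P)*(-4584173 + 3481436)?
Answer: 3984841601304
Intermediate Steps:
P = 722201 (P = 722880 - 679 = 722201)
(M + P)*(-4584173 + 3481436) = (-4335793 + 722201)*(-4584173 + 3481436) = -3613592*(-1102737) = 3984841601304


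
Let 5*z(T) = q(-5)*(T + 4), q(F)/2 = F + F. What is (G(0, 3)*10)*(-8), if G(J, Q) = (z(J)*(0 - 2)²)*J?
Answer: 0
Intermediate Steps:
q(F) = 4*F (q(F) = 2*(F + F) = 2*(2*F) = 4*F)
z(T) = -16 - 4*T (z(T) = ((4*(-5))*(T + 4))/5 = (-20*(4 + T))/5 = (-80 - 20*T)/5 = -16 - 4*T)
G(J, Q) = J*(-64 - 16*J) (G(J, Q) = ((-16 - 4*J)*(0 - 2)²)*J = ((-16 - 4*J)*(-2)²)*J = ((-16 - 4*J)*4)*J = (-64 - 16*J)*J = J*(-64 - 16*J))
(G(0, 3)*10)*(-8) = (-16*0*(4 + 0)*10)*(-8) = (-16*0*4*10)*(-8) = (0*10)*(-8) = 0*(-8) = 0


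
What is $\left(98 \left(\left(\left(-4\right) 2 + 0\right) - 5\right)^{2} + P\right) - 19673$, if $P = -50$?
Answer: $-3161$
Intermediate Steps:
$\left(98 \left(\left(\left(-4\right) 2 + 0\right) - 5\right)^{2} + P\right) - 19673 = \left(98 \left(\left(\left(-4\right) 2 + 0\right) - 5\right)^{2} - 50\right) - 19673 = \left(98 \left(\left(-8 + 0\right) - 5\right)^{2} - 50\right) - 19673 = \left(98 \left(-8 - 5\right)^{2} - 50\right) - 19673 = \left(98 \left(-13\right)^{2} - 50\right) - 19673 = \left(98 \cdot 169 - 50\right) - 19673 = \left(16562 - 50\right) - 19673 = 16512 - 19673 = -3161$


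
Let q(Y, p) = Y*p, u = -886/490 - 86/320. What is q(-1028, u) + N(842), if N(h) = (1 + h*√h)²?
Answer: 1170021655171/1960 + 1684*√842 ≈ 5.9700e+8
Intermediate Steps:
u = -16283/7840 (u = -886*1/490 - 86*1/320 = -443/245 - 43/160 = -16283/7840 ≈ -2.0769)
N(h) = (1 + h^(3/2))²
q(-1028, u) + N(842) = -1028*(-16283/7840) + (1 + 842^(3/2))² = 4184731/1960 + (1 + 842*√842)²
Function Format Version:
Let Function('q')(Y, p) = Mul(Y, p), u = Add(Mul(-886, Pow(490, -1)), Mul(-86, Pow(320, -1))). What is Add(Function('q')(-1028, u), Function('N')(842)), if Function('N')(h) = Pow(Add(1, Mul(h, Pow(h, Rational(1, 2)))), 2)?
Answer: Add(Rational(1170021655171, 1960), Mul(1684, Pow(842, Rational(1, 2)))) ≈ 5.9700e+8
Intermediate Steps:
u = Rational(-16283, 7840) (u = Add(Mul(-886, Rational(1, 490)), Mul(-86, Rational(1, 320))) = Add(Rational(-443, 245), Rational(-43, 160)) = Rational(-16283, 7840) ≈ -2.0769)
Function('N')(h) = Pow(Add(1, Pow(h, Rational(3, 2))), 2)
Add(Function('q')(-1028, u), Function('N')(842)) = Add(Mul(-1028, Rational(-16283, 7840)), Pow(Add(1, Pow(842, Rational(3, 2))), 2)) = Add(Rational(4184731, 1960), Pow(Add(1, Mul(842, Pow(842, Rational(1, 2)))), 2))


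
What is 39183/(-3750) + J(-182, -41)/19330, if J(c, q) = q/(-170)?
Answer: -858394017/82152500 ≈ -10.449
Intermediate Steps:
J(c, q) = -q/170 (J(c, q) = q*(-1/170) = -q/170)
39183/(-3750) + J(-182, -41)/19330 = 39183/(-3750) - 1/170*(-41)/19330 = 39183*(-1/3750) + (41/170)*(1/19330) = -13061/1250 + 41/3286100 = -858394017/82152500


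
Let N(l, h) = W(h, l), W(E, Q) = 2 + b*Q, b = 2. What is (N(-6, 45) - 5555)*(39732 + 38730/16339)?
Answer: -3612908621070/16339 ≈ -2.2112e+8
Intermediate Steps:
W(E, Q) = 2 + 2*Q
N(l, h) = 2 + 2*l
(N(-6, 45) - 5555)*(39732 + 38730/16339) = ((2 + 2*(-6)) - 5555)*(39732 + 38730/16339) = ((2 - 12) - 5555)*(39732 + 38730*(1/16339)) = (-10 - 5555)*(39732 + 38730/16339) = -5565*649219878/16339 = -3612908621070/16339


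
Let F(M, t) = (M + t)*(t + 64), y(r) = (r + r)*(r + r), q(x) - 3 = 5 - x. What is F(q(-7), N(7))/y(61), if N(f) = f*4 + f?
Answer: 2475/7442 ≈ 0.33257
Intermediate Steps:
q(x) = 8 - x (q(x) = 3 + (5 - x) = 8 - x)
y(r) = 4*r² (y(r) = (2*r)*(2*r) = 4*r²)
N(f) = 5*f (N(f) = 4*f + f = 5*f)
F(M, t) = (64 + t)*(M + t) (F(M, t) = (M + t)*(64 + t) = (64 + t)*(M + t))
F(q(-7), N(7))/y(61) = ((5*7)² + 64*(8 - 1*(-7)) + 64*(5*7) + (8 - 1*(-7))*(5*7))/((4*61²)) = (35² + 64*(8 + 7) + 64*35 + (8 + 7)*35)/((4*3721)) = (1225 + 64*15 + 2240 + 15*35)/14884 = (1225 + 960 + 2240 + 525)*(1/14884) = 4950*(1/14884) = 2475/7442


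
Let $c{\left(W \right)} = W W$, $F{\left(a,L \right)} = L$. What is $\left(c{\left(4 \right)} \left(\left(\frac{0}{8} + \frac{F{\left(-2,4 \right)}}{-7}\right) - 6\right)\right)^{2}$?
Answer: $\frac{541696}{49} \approx 11055.0$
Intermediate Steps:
$c{\left(W \right)} = W^{2}$
$\left(c{\left(4 \right)} \left(\left(\frac{0}{8} + \frac{F{\left(-2,4 \right)}}{-7}\right) - 6\right)\right)^{2} = \left(4^{2} \left(\left(\frac{0}{8} + \frac{4}{-7}\right) - 6\right)\right)^{2} = \left(16 \left(\left(0 \cdot \frac{1}{8} + 4 \left(- \frac{1}{7}\right)\right) - 6\right)\right)^{2} = \left(16 \left(\left(0 - \frac{4}{7}\right) - 6\right)\right)^{2} = \left(16 \left(- \frac{4}{7} - 6\right)\right)^{2} = \left(16 \left(- \frac{46}{7}\right)\right)^{2} = \left(- \frac{736}{7}\right)^{2} = \frac{541696}{49}$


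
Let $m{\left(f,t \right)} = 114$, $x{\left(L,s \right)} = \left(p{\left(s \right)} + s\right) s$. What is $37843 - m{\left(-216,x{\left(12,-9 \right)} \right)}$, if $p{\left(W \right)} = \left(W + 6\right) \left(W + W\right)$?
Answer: $37729$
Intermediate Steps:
$p{\left(W \right)} = 2 W \left(6 + W\right)$ ($p{\left(W \right)} = \left(6 + W\right) 2 W = 2 W \left(6 + W\right)$)
$x{\left(L,s \right)} = s \left(s + 2 s \left(6 + s\right)\right)$ ($x{\left(L,s \right)} = \left(2 s \left(6 + s\right) + s\right) s = \left(s + 2 s \left(6 + s\right)\right) s = s \left(s + 2 s \left(6 + s\right)\right)$)
$37843 - m{\left(-216,x{\left(12,-9 \right)} \right)} = 37843 - 114 = 37729$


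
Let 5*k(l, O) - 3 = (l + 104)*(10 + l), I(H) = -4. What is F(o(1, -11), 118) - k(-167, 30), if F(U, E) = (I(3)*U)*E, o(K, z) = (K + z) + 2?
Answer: 8986/5 ≈ 1797.2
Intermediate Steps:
o(K, z) = 2 + K + z
F(U, E) = -4*E*U (F(U, E) = (-4*U)*E = -4*E*U)
k(l, O) = ⅗ + (10 + l)*(104 + l)/5 (k(l, O) = ⅗ + ((l + 104)*(10 + l))/5 = ⅗ + ((104 + l)*(10 + l))/5 = ⅗ + ((10 + l)*(104 + l))/5 = ⅗ + (10 + l)*(104 + l)/5)
F(o(1, -11), 118) - k(-167, 30) = -4*118*(2 + 1 - 11) - (1043/5 + (⅕)*(-167)² + (114/5)*(-167)) = -4*118*(-8) - (1043/5 + (⅕)*27889 - 19038/5) = 3776 - (1043/5 + 27889/5 - 19038/5) = 3776 - 1*9894/5 = 3776 - 9894/5 = 8986/5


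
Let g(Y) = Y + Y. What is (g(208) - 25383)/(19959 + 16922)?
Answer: -24967/36881 ≈ -0.67696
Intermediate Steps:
g(Y) = 2*Y
(g(208) - 25383)/(19959 + 16922) = (2*208 - 25383)/(19959 + 16922) = (416 - 25383)/36881 = -24967*1/36881 = -24967/36881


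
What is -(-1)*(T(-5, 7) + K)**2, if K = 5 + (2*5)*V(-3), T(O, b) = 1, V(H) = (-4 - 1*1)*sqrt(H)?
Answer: -7464 - 600*I*sqrt(3) ≈ -7464.0 - 1039.2*I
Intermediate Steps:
V(H) = -5*sqrt(H) (V(H) = (-4 - 1)*sqrt(H) = -5*sqrt(H))
K = 5 - 50*I*sqrt(3) (K = 5 + (2*5)*(-5*I*sqrt(3)) = 5 + 10*(-5*I*sqrt(3)) = 5 - 50*I*sqrt(3) ≈ 5.0 - 86.603*I)
-(-1)*(T(-5, 7) + K)**2 = -(-1)*(1 + (5 - 50*I*sqrt(3)))**2 = -(-1)*(6 - 50*I*sqrt(3))**2 = (6 - 50*I*sqrt(3))**2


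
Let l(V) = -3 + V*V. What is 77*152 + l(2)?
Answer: 11705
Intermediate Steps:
l(V) = -3 + V²
77*152 + l(2) = 77*152 + (-3 + 2²) = 11704 + (-3 + 4) = 11704 + 1 = 11705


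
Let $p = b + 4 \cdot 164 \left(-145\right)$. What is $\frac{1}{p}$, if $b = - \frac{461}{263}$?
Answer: $- \frac{263}{25017021} \approx -1.0513 \cdot 10^{-5}$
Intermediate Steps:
$b = - \frac{461}{263}$ ($b = \left(-461\right) \frac{1}{263} = - \frac{461}{263} \approx -1.7529$)
$p = - \frac{25017021}{263}$ ($p = - \frac{461}{263} + 4 \cdot 164 \left(-145\right) = - \frac{461}{263} + 656 \left(-145\right) = - \frac{461}{263} - 95120 = - \frac{25017021}{263} \approx -95122.0$)
$\frac{1}{p} = \frac{1}{- \frac{25017021}{263}} = - \frac{263}{25017021}$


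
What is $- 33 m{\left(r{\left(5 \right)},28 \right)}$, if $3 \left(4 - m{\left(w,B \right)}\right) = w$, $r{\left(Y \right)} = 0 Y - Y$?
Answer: $-187$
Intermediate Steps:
$r{\left(Y \right)} = - Y$ ($r{\left(Y \right)} = 0 - Y = - Y$)
$m{\left(w,B \right)} = 4 - \frac{w}{3}$
$- 33 m{\left(r{\left(5 \right)},28 \right)} = - 33 \left(4 - \frac{\left(-1\right) 5}{3}\right) = - 33 \left(4 - - \frac{5}{3}\right) = - 33 \left(4 + \frac{5}{3}\right) = \left(-33\right) \frac{17}{3} = -187$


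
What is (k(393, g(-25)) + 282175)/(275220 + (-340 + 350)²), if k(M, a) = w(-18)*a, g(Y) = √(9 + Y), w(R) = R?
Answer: 56435/55064 - 9*I/34415 ≈ 1.0249 - 0.00026151*I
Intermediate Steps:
k(M, a) = -18*a
(k(393, g(-25)) + 282175)/(275220 + (-340 + 350)²) = (-18*√(9 - 25) + 282175)/(275220 + (-340 + 350)²) = (-72*I + 282175)/(275220 + 10²) = (-72*I + 282175)/(275220 + 100) = (-72*I + 282175)/275320 = (282175 - 72*I)*(1/275320) = 56435/55064 - 9*I/34415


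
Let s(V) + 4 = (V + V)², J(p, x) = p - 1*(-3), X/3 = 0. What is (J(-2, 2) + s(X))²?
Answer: 9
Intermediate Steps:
X = 0 (X = 3*0 = 0)
J(p, x) = 3 + p (J(p, x) = p + 3 = 3 + p)
s(V) = -4 + 4*V² (s(V) = -4 + (V + V)² = -4 + (2*V)² = -4 + 4*V²)
(J(-2, 2) + s(X))² = ((3 - 2) + (-4 + 4*0²))² = (1 + (-4 + 4*0))² = (1 + (-4 + 0))² = (1 - 4)² = (-3)² = 9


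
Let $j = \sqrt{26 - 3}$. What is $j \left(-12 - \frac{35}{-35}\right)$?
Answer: $- 11 \sqrt{23} \approx -52.754$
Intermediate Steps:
$j = \sqrt{23} \approx 4.7958$
$j \left(-12 - \frac{35}{-35}\right) = \sqrt{23} \left(-12 - \frac{35}{-35}\right) = \sqrt{23} \left(-12 - -1\right) = \sqrt{23} \left(-12 + 1\right) = \sqrt{23} \left(-11\right) = - 11 \sqrt{23}$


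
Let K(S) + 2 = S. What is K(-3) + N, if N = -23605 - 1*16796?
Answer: -40406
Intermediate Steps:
K(S) = -2 + S
N = -40401 (N = -23605 - 16796 = -40401)
K(-3) + N = (-2 - 3) - 40401 = -5 - 40401 = -40406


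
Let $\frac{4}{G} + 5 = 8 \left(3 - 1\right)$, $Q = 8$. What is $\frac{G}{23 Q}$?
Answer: $\frac{1}{506} \approx 0.0019763$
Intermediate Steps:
$G = \frac{4}{11}$ ($G = \frac{4}{-5 + 8 \left(3 - 1\right)} = \frac{4}{-5 + 8 \cdot 2} = \frac{4}{-5 + 16} = \frac{4}{11} \approx 0.36364$)
$\frac{G}{23 Q} = \frac{1}{23 \cdot 8} \cdot \frac{4}{11} = \frac{1}{184} \cdot \frac{4}{11} = \frac{1}{506}$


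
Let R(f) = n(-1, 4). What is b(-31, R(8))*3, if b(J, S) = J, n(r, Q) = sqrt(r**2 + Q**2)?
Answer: -93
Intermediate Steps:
n(r, Q) = sqrt(Q**2 + r**2)
R(f) = sqrt(17) (R(f) = sqrt(4**2 + (-1)**2) = sqrt(16 + 1) = sqrt(17))
b(-31, R(8))*3 = -31*3 = -93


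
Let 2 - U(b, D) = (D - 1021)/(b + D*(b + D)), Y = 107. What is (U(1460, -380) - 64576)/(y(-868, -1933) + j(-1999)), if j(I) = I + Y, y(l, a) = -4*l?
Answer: -26406892961/646125200 ≈ -40.870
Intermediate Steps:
U(b, D) = 2 - (-1021 + D)/(b + D*(D + b)) (U(b, D) = 2 - (D - 1021)/(b + D*(b + D)) = 2 - (-1021 + D)/(b + D*(D + b)))
j(I) = 107 + I (j(I) = I + 107 = 107 + I)
(U(1460, -380) - 64576)/(y(-868, -1933) + j(-1999)) = ((1021 - 1*(-380) + 2*1460 + 2*(-380)**2 + 2*(-380)*1460)/(1460 + (-380)**2 - 380*1460) - 64576)/(-4*(-868) + (107 - 1999)) = ((1021 + 380 + 2920 + 2*144400 - 1109600)/(1460 + 144400 - 554800) - 64576)/(3472 - 1892) = ((1021 + 380 + 2920 + 288800 - 1109600)/(-408940) - 64576)/1580 = (-1/408940*(-816479) - 64576)*(1/1580) = (816479/408940 - 64576)*(1/1580) = -26406892961/408940*1/1580 = -26406892961/646125200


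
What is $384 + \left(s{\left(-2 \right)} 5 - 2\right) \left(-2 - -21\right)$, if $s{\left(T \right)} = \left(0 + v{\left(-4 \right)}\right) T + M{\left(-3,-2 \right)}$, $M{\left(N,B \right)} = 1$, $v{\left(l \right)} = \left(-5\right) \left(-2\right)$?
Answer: $-1459$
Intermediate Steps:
$v{\left(l \right)} = 10$
$s{\left(T \right)} = 1 + 10 T$ ($s{\left(T \right)} = \left(0 + 10\right) T + 1 = 10 T + 1 = 1 + 10 T$)
$384 + \left(s{\left(-2 \right)} 5 - 2\right) \left(-2 - -21\right) = 384 + \left(\left(1 + 10 \left(-2\right)\right) 5 - 2\right) \left(-2 - -21\right) = 384 + \left(\left(1 - 20\right) 5 - 2\right) \left(-2 + 21\right) = 384 + \left(\left(-19\right) 5 - 2\right) 19 = 384 + \left(-95 - 2\right) 19 = 384 - 1843 = -1459$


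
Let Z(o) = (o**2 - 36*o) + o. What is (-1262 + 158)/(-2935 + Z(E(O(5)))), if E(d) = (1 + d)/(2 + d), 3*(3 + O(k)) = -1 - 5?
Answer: 9936/26819 ≈ 0.37048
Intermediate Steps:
O(k) = -5 (O(k) = -3 + (-1 - 5)/3 = -3 + (1/3)*(-6) = -3 - 2 = -5)
E(d) = (1 + d)/(2 + d)
Z(o) = o**2 - 35*o
(-1262 + 158)/(-2935 + Z(E(O(5)))) = (-1262 + 158)/(-2935 + ((1 - 5)/(2 - 5))*(-35 + (1 - 5)/(2 - 5))) = -1104/(-2935 + (-4/(-3))*(-35 - 4/(-3))) = -1104/(-2935 + (-1/3*(-4))*(-35 - 1/3*(-4))) = -1104/(-2935 + 4*(-35 + 4/3)/3) = -1104/(-2935 + (4/3)*(-101/3)) = -1104/(-2935 - 404/9) = -1104/(-26819/9) = -1104*(-9/26819) = 9936/26819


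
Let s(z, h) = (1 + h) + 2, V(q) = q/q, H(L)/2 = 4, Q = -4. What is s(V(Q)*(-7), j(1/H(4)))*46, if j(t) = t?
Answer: 575/4 ≈ 143.75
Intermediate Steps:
H(L) = 8 (H(L) = 2*4 = 8)
V(q) = 1
s(z, h) = 3 + h
s(V(Q)*(-7), j(1/H(4)))*46 = (3 + 1/8)*46 = (25/8)*46 = 575/4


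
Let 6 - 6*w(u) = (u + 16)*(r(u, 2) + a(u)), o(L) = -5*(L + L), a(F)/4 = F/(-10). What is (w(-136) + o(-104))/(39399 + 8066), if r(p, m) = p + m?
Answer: -551/47465 ≈ -0.011609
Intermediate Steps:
a(F) = -2*F/5 (a(F) = 4*(F/(-10)) = 4*(F*(-1/10)) = 4*(-F/10) = -2*F/5)
o(L) = -10*L
r(p, m) = m + p
w(u) = 1 - (2 + 3*u/5)*(16 + u)/6 (w(u) = 1 - (u + 16)*((2 + u) - 2*u/5)/6 = 1 - (16 + u)*(2 + 3*u/5)/6 = 1 - (2 + 3*u/5)*(16 + u)/6)
(w(-136) + o(-104))/(39399 + 8066) = ((-13/3 - 29/15*(-136) - 1/10*(-136)**2) - 10*(-104))/(39399 + 8066) = ((-13/3 + 3944/15 - 1/10*18496) + 1040)/47465 = ((-13/3 + 3944/15 - 9248/5) + 1040)*(1/47465) = (-1591 + 1040)*(1/47465) = -551*1/47465 = -551/47465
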